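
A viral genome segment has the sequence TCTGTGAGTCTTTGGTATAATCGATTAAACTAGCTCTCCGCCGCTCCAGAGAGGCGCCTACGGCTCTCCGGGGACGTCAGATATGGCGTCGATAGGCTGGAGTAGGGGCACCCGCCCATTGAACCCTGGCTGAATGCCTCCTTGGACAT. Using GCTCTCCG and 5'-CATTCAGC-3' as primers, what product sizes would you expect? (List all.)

104 bp, 74 bp

The forward primer GCTCTCCG matches the top strand at positions 33–40, 63–70.
The reverse primer's reverse complement is GCTGAATG, matching at positions 129–136.
Each forward site pairs with the reverse site to give a product ending at position 136: sizes 104, 74 bp.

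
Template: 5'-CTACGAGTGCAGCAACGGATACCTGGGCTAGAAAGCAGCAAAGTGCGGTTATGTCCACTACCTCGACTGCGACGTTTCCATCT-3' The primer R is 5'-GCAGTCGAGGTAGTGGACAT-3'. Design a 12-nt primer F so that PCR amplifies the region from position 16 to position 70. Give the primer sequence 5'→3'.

5'-CGGATACCTGGG-3'

The reverse primer's reverse complement ATGTCCACTACCTCGACTGC matches the template at positions 51–70; the product starts at position 16.
The forward primer is identical to the top strand over positions 16–27: CGGATACCTGGG.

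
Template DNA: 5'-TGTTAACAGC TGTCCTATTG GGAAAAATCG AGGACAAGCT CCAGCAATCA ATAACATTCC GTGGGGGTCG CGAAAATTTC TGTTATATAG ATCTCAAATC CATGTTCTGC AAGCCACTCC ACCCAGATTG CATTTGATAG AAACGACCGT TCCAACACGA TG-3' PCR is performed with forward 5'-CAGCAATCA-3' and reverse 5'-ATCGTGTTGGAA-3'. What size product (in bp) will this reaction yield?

Forward primer CAGCAATCA is found on the top strand at positions 42–50.
Taking the reverse complement of ATCGTGTTGGAA gives TTCCAACACGAT, found at positions 150–161 on the template; the primer anneals here to the top strand with its 3' end pointing upstream.
Amplicon spans positions 42–161: 120 bp.

120 bp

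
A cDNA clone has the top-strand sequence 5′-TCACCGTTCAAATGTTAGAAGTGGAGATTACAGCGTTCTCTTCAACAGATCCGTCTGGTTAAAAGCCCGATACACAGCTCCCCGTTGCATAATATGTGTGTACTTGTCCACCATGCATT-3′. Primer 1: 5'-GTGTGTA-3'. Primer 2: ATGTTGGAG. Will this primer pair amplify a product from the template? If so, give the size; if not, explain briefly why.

No product — primer 2 has no binding site in the template.

Primer 2 (ATGTTGGAG) does not match the top strand, and its reverse complement CTCCAACAT does not match either.
With no annealing site for primer 2, no amplification occurs.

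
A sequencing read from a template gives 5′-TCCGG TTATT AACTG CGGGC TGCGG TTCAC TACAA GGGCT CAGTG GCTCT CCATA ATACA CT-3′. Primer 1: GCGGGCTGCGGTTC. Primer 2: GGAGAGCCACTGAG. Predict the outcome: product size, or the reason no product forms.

Yes — a 38 bp product.

Primer 1 (GCGGGCTGCGGTTC) matches the top strand at positions 15–28; it acts as a forward primer.
Primer 2's reverse complement is CTCAGTGGCTCTCC, matching the top strand at positions 39–52; it acts as a reverse primer.
The 3' ends face each other across positions 15–52, giving a 38 bp product.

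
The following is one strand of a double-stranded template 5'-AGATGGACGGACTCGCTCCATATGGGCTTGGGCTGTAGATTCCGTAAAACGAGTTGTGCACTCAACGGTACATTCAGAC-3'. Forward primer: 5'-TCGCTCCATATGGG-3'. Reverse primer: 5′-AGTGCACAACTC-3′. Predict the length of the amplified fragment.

The forward primer matches the template at positions 13–26.
Taking the reverse complement of AGTGCACAACTC gives GAGTTGTGCACT, found at positions 51–62 on the template; the primer anneals here to the top strand with its 3' end pointing upstream.
Amplicon spans positions 13–62: 50 bp.

50 bp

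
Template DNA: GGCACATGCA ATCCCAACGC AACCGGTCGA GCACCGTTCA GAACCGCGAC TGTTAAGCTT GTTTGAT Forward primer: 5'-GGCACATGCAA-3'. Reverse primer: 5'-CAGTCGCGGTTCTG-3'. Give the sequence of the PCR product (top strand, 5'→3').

The forward primer matches the template at positions 1–11.
Reverse complement of the reverse primer: CAGAACCGCGACTG. This occurs on the top strand at positions 39–52.
The product is the template from position 1 through 52 (52 bp).

5'-GGCACATGCAATCCCAACGCAACCGGTCGAGCACCGTTCAGAACCGCGACTG-3'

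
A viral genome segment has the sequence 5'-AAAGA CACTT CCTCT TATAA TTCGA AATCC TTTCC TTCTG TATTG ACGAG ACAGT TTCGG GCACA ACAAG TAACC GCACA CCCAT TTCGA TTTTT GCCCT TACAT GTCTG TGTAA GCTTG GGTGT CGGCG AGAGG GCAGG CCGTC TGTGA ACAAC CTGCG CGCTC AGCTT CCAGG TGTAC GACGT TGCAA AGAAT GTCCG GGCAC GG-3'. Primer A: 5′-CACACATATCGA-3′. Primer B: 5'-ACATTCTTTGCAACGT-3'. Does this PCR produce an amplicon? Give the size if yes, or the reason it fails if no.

No product — primer A has no binding site in the template.

Primer A (CACACATATCGA) does not match the top strand, and its reverse complement TCGATATGTGTG does not match either.
With no annealing site for primer A, no amplification occurs.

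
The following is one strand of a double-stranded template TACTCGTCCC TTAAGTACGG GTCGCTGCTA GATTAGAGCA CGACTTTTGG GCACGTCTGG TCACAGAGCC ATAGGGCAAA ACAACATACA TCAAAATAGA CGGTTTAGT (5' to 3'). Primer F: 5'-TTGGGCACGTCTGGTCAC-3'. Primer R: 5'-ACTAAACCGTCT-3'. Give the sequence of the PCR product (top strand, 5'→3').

5'-TTGGGCACGTCTGGTCACAGAGCCATAGGGCAAAACAACATACATCAAAATAGACGGTTTAGT-3'

Scanning the template, TTGGGCACGTCTGGTCAC occurs at positions 47–64; this primer anneals to the bottom strand there with its 3' end pointing downstream.
The reverse primer's reverse complement is AGACGGTTTAGT, which matches the template at positions 98–109.
The product is the template from position 47 through 109 (63 bp).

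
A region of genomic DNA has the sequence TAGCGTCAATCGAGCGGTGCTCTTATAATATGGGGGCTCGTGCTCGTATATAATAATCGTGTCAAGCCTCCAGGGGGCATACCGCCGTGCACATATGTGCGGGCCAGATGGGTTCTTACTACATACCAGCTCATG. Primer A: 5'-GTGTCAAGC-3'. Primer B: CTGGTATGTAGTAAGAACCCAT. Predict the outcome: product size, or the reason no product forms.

Primer A (GTGTCAAGC) matches the top strand at positions 59–67; it acts as a forward primer.
Primer B's reverse complement is ATGGGTTCTTACTACATACCAG, matching the top strand at positions 108–129; it acts as a reverse primer.
The 3' ends face each other across positions 59–129, giving a 71 bp product.

Yes — a 71 bp product.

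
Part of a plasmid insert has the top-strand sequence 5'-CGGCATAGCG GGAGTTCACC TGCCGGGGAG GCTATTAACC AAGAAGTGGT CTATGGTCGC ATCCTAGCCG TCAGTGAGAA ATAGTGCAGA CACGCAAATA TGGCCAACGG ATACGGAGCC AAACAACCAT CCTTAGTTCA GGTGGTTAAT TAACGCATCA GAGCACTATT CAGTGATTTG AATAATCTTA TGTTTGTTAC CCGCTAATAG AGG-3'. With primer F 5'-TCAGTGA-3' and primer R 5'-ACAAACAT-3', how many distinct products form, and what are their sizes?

The forward primer TCAGTGA matches the top strand at positions 71–77, 170–176.
The reverse primer's reverse complement is ATGTTTGT, matching at positions 190–197.
Each forward site pairs with the reverse site to give a product ending at position 197: sizes 127, 28 bp.

Two products: 127 bp, 28 bp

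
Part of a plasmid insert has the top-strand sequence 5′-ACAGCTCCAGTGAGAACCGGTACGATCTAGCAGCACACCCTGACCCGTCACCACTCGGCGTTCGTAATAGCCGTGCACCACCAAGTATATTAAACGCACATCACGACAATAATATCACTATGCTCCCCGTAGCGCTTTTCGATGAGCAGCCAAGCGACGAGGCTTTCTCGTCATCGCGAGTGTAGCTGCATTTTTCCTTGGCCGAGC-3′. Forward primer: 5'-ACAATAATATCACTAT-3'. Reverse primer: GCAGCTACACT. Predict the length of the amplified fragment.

84 bp

Scanning the template, ACAATAATATCACTAT occurs at positions 106–121; this primer anneals to the bottom strand there with its 3' end pointing downstream.
Taking the reverse complement of GCAGCTACACT gives AGTGTAGCTGC, found at positions 179–189 on the template; the primer anneals here to the top strand with its 3' end pointing upstream.
Product length = (reverse-primer end) − (forward-primer start) + 1 = 189 − 106 + 1 = 84 bp.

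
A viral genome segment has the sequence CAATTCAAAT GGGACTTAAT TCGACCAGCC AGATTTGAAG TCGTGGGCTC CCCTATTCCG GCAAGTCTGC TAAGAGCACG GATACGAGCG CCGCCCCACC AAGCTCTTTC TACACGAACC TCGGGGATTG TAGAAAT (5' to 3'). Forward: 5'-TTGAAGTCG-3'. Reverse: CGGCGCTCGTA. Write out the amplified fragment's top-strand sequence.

5'-TTGAAGTCGTGGGCTCCCCTATTCCGGCAAGTCTGCTAAGAGCACGGATACGAGCGCCG-3'

The forward primer matches the template at positions 35–43.
Taking the reverse complement of CGGCGCTCGTA gives TACGAGCGCCG, found at positions 83–93 on the template; the primer anneals here to the top strand with its 3' end pointing upstream.
The product is the template from position 35 through 93 (59 bp).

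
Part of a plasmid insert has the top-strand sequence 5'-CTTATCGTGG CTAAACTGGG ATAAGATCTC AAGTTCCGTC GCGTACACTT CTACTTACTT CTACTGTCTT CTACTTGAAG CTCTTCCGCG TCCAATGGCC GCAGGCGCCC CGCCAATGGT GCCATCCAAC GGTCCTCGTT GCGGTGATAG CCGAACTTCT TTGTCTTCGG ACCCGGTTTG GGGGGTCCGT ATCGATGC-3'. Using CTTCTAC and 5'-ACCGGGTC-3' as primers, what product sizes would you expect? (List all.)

130 bp, 120 bp, 110 bp

The forward primer CTTCTAC matches the top strand at positions 48–54, 58–64, 68–74.
The reverse primer's reverse complement is GACCCGGT, matching at positions 170–177.
Each forward site pairs with the reverse site to give a product ending at position 177: sizes 130, 120, 110 bp.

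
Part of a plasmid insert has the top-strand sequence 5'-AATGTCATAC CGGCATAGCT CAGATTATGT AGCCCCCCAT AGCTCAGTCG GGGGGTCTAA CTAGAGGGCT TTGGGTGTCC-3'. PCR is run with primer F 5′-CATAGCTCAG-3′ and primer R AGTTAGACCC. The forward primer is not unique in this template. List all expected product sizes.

49 bp, 25 bp

The forward primer CATAGCTCAG matches the top strand at positions 14–23, 38–47.
The reverse primer's reverse complement is GGGTCTAACT, matching at positions 53–62.
Each forward site pairs with the reverse site to give a product ending at position 62: sizes 49, 25 bp.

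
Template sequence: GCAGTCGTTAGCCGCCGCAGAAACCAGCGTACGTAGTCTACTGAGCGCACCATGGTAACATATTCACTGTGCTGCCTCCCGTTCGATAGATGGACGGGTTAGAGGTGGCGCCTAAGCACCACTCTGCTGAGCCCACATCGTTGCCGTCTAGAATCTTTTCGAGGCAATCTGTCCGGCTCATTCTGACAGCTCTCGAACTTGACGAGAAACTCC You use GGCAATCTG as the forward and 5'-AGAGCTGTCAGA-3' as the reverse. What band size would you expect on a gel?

31 bp

Forward primer GGCAATCTG is found on the top strand at positions 163–171.
The reverse primer's reverse complement is TCTGACAGCTCT, which matches the template at positions 182–193.
The product runs from position 163 to position 193, so its length is 193 − 163 + 1 = 31 bp.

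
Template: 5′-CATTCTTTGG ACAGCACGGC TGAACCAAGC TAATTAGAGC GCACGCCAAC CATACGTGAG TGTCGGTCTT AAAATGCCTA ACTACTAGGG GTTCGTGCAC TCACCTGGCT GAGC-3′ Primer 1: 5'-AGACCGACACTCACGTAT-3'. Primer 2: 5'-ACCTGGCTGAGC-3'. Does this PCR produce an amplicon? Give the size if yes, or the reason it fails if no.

No product — the primers' 3' ends point away from each other.

Primer 1 (AGACCGACACTCACGTAT) has reverse complement ATACGTGAGTGTCGGTCT, which matches the top strand at positions 52–69; primer 1 anneals to the top strand there with its 3' end pointing upstream toward position 52.
Primer 2 (ACCTGGCTGAGC) matches the top strand directly at positions 103–114; it anneals to the bottom strand with its 3' end pointing downstream toward position 114.
The 3' ends diverge (primer 1 extends toward position 1, primer 2 toward position 114), so the primers never converge on a shared product.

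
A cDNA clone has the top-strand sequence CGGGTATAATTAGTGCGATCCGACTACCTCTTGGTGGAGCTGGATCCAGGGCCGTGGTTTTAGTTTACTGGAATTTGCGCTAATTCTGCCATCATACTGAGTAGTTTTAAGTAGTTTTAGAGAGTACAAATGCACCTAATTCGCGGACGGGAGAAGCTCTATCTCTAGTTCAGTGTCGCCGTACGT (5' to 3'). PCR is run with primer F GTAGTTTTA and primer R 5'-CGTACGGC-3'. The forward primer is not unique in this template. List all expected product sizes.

85 bp, 75 bp

The forward primer GTAGTTTTA matches the top strand at positions 101–109, 111–119.
The reverse primer's reverse complement is GCCGTACG, matching at positions 178–185.
Each forward site pairs with the reverse site to give a product ending at position 185: sizes 85, 75 bp.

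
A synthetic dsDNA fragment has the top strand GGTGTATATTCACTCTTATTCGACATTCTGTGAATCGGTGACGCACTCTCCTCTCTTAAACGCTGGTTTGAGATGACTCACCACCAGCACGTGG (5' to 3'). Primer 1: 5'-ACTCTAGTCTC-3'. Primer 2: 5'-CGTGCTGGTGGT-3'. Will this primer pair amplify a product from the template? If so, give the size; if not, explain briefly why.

Primer 1 (ACTCTAGTCTC) does not match the top strand, and its reverse complement GAGACTAGAGT does not match either.
With no annealing site for primer 1, no amplification occurs.

No product — primer 1 has no binding site in the template.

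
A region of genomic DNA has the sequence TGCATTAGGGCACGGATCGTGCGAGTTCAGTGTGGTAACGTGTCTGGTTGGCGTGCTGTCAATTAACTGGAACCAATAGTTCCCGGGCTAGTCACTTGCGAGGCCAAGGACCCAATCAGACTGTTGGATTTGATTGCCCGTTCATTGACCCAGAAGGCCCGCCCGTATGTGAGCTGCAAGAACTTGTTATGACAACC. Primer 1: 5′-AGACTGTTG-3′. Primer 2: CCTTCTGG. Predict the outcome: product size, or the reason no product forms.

Yes — a 40 bp product.

Primer 1 (AGACTGTTG) matches the top strand at positions 118–126; it acts as a forward primer.
Primer 2's reverse complement is CCAGAAGG, matching the top strand at positions 150–157; it acts as a reverse primer.
The 3' ends face each other across positions 118–157, giving a 40 bp product.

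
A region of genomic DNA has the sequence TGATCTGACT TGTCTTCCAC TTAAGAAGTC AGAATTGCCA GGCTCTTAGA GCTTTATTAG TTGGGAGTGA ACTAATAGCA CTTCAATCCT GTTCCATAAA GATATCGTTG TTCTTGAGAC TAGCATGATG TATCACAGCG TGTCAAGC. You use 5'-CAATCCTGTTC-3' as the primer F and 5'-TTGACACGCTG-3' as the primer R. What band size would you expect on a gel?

63 bp

Forward primer CAATCCTGTTC is found on the top strand at positions 84–94.
Reverse complement of the reverse primer: CAGCGTGTCAA. This occurs on the top strand at positions 136–146.
Amplicon spans positions 84–146: 63 bp.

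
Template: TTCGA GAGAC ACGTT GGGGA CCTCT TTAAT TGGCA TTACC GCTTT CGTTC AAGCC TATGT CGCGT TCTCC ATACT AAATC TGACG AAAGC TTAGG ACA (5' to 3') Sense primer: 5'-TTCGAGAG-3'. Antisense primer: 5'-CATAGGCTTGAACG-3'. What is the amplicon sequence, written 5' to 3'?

5'-TTCGAGAGACACGTTGGGGACCTCTTTAATTGGCATTACCGCTTTCGTTCAAGCCTATG-3'

Scanning the template, TTCGAGAG occurs at positions 1–8; this primer anneals to the bottom strand there with its 3' end pointing downstream.
Reverse complement of the reverse primer: CGTTCAAGCCTATG. This occurs on the top strand at positions 46–59.
The product is the template from position 1 through 59 (59 bp).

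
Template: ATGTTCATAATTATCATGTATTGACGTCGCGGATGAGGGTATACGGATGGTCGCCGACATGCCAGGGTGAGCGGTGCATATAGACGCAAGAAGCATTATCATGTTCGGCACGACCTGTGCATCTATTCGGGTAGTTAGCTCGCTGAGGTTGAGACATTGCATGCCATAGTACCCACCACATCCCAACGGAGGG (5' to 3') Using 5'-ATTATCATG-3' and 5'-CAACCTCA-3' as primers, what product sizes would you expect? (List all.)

142 bp, 57 bp

The forward primer ATTATCATG matches the top strand at positions 10–18, 95–103.
The reverse primer's reverse complement is TGAGGTTG, matching at positions 144–151.
Each forward site pairs with the reverse site to give a product ending at position 151: sizes 142, 57 bp.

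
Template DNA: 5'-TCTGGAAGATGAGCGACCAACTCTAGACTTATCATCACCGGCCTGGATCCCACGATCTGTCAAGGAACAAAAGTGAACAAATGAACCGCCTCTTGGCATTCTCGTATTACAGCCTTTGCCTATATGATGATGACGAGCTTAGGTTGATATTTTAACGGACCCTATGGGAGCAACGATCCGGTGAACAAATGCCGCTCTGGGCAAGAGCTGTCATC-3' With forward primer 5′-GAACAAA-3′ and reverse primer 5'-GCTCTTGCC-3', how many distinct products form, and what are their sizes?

The forward primer GAACAAA matches the top strand at positions 65–71, 75–81, 183–189.
The reverse primer's reverse complement is GGCAAGAGC, matching at positions 200–208.
Each forward site pairs with the reverse site to give a product ending at position 208: sizes 144, 134, 26 bp.

Three products: 144 bp, 134 bp, 26 bp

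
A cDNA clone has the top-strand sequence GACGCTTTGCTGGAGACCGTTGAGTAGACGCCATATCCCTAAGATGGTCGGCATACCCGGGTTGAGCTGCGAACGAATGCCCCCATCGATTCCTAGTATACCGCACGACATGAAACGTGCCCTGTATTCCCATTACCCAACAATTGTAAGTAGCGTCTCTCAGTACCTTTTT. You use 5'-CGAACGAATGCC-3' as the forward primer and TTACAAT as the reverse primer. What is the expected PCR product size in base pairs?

80 bp

Forward primer CGAACGAATGCC is found on the top strand at positions 70–81.
Reverse complement of the reverse primer: ATTGTAA. This occurs on the top strand at positions 143–149.
The product runs from position 70 to position 149, so its length is 149 − 70 + 1 = 80 bp.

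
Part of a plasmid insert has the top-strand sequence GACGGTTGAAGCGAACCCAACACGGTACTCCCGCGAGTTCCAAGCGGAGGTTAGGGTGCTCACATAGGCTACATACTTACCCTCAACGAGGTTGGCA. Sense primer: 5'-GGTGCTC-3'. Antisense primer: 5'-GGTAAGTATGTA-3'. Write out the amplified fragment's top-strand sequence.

5'-GGTGCTCACATAGGCTACATACTTACC-3'

Forward primer GGTGCTC is found on the top strand at positions 55–61.
Reverse complement of the reverse primer: TACATACTTACC. This occurs on the top strand at positions 70–81.
The product is the template from position 55 through 81 (27 bp).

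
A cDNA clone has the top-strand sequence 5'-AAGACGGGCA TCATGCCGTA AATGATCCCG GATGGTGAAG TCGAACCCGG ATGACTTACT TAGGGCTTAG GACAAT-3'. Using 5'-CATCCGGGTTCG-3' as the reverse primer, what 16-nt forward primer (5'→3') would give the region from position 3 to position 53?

5'-GACGGGCATCATGCCG-3'

The reverse primer's reverse complement CGAACCCGGATG matches the template at positions 42–53; the product starts at position 3.
The forward primer is identical to the top strand over positions 3–18: GACGGGCATCATGCCG.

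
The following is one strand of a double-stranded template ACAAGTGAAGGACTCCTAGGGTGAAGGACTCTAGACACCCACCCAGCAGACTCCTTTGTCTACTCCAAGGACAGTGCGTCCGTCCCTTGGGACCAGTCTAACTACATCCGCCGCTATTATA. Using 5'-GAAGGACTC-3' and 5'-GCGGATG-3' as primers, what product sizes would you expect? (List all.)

105 bp, 89 bp

The forward primer GAAGGACTC matches the top strand at positions 7–15, 23–31.
The reverse primer's reverse complement is CATCCGC, matching at positions 105–111.
Each forward site pairs with the reverse site to give a product ending at position 111: sizes 105, 89 bp.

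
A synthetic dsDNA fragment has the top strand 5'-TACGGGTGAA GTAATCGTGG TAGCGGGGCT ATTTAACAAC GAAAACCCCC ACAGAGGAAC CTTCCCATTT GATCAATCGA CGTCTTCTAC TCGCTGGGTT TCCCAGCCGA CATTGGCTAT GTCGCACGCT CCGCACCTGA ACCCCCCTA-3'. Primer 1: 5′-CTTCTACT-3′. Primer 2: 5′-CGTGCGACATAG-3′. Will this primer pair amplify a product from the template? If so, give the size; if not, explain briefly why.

Primer 1 (CTTCTACT) matches the top strand at positions 84–91; it acts as a forward primer.
Primer 2's reverse complement is CTATGTCGCACG, matching the top strand at positions 117–128; it acts as a reverse primer.
The 3' ends face each other across positions 84–128, giving a 45 bp product.

Yes — a 45 bp product.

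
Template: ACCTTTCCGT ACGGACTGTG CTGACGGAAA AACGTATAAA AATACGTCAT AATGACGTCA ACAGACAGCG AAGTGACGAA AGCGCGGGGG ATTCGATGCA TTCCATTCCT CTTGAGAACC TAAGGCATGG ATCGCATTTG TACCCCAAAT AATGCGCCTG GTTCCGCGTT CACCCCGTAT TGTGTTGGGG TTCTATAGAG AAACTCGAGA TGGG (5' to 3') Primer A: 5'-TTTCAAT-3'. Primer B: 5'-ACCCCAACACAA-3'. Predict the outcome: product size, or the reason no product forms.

No product — primer A has no binding site in the template.

Primer A (TTTCAAT) does not match the top strand, and its reverse complement ATTGAAA does not match either.
With no annealing site for primer A, no amplification occurs.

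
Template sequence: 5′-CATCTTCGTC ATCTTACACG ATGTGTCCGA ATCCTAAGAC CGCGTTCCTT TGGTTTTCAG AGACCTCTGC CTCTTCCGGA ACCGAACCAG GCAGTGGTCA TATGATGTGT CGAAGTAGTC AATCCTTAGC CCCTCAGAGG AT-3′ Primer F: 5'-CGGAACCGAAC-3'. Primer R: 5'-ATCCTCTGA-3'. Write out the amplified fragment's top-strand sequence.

5'-CGGAACCGAACCAGGCAGTGGTCATATGATGTGTCGAAGTAGTCAATCCTTAGCCCCTCAGAGGAT-3'

Scanning the template, CGGAACCGAAC occurs at positions 77–87; this primer anneals to the bottom strand there with its 3' end pointing downstream.
Taking the reverse complement of ATCCTCTGA gives TCAGAGGAT, found at positions 134–142 on the template; the primer anneals here to the top strand with its 3' end pointing upstream.
The product is the template from position 77 through 142 (66 bp).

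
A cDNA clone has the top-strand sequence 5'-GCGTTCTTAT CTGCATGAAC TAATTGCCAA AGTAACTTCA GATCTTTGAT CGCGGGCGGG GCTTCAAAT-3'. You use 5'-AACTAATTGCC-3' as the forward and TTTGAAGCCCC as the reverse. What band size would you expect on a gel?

51 bp

Scanning the template, AACTAATTGCC occurs at positions 18–28; this primer anneals to the bottom strand there with its 3' end pointing downstream.
Reverse complement of the reverse primer: GGGGCTTCAAA. This occurs on the top strand at positions 58–68.
The product runs from position 18 to position 68, so its length is 68 − 18 + 1 = 51 bp.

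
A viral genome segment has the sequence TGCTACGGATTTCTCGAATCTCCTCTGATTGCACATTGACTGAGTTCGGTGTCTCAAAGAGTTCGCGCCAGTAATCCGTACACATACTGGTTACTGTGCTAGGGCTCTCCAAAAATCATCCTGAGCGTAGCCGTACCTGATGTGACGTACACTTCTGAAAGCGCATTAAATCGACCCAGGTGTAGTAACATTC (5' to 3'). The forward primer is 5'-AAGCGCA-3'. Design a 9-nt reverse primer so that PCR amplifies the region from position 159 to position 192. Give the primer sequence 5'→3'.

5'-AATGTTACT-3'

The product's 3' end on the top strand is position 192.
The reverse primer anneals to the top strand over positions 184–192, i.e. to AGTAACATT.
Its sequence written 5'→3' is the reverse complement: AATGTTACT.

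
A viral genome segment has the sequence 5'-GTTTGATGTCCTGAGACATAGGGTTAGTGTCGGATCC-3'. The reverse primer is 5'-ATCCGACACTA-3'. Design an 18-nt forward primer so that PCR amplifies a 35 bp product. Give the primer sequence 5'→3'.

The reverse primer's reverse complement TAGTGTCGGAT matches the template at positions 25–35, so the product ends at position 35.
A 35 bp product then starts at position 35 − 35 + 1 = 1.
The forward primer is identical to the top strand there: GTTTGATGTCCTGAGACA.

5'-GTTTGATGTCCTGAGACA-3'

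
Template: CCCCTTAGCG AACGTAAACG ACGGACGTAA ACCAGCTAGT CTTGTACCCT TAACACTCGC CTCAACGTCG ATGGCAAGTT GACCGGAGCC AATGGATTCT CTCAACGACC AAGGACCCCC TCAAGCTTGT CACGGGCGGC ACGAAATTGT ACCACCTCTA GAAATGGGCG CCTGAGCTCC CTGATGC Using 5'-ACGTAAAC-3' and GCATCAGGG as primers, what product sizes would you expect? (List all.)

176 bp, 163 bp

The forward primer ACGTAAAC matches the top strand at positions 12–19, 25–32.
The reverse primer's reverse complement is CCCTGATGC, matching at positions 179–187.
Each forward site pairs with the reverse site to give a product ending at position 187: sizes 176, 163 bp.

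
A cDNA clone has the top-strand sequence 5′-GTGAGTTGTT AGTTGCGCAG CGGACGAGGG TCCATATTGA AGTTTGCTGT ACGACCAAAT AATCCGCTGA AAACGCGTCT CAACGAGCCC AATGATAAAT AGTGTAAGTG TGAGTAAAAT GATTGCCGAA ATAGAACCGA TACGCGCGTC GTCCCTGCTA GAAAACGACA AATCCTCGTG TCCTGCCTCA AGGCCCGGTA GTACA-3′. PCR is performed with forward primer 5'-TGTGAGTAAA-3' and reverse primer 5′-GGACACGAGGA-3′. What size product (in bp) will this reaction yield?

The forward primer matches the template at positions 109–118.
Taking the reverse complement of GGACACGAGGA gives TCCTCGTGTCC, found at positions 173–183 on the template; the primer anneals here to the top strand with its 3' end pointing upstream.
Amplicon spans positions 109–183: 75 bp.

75 bp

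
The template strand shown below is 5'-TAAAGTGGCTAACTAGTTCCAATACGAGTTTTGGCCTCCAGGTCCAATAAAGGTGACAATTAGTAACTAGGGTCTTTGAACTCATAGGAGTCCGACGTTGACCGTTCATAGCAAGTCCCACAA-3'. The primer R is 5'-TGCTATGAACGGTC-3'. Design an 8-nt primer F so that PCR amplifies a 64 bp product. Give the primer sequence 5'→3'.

5'-AAGGTGAC-3'

The reverse primer's reverse complement GACCGTTCATAGCA matches the template at positions 100–113, so the product ends at position 113.
A 64 bp product then starts at position 113 − 64 + 1 = 50.
The forward primer is identical to the top strand there: AAGGTGAC.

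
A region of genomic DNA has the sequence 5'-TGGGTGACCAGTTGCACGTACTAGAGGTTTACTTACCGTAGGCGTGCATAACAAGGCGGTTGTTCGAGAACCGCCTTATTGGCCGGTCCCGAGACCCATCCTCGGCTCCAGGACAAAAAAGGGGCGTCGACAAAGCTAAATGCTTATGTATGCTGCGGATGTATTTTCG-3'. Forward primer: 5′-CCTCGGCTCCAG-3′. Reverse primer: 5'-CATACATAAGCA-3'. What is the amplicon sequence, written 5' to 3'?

Scanning the template, CCTCGGCTCCAG occurs at positions 100–111; this primer anneals to the bottom strand there with its 3' end pointing downstream.
The reverse primer's reverse complement is TGCTTATGTATG, which matches the template at positions 141–152.
The product is the template from position 100 through 152 (53 bp).

5'-CCTCGGCTCCAGGACAAAAAAGGGGCGTCGACAAAGCTAAATGCTTATGTATG-3'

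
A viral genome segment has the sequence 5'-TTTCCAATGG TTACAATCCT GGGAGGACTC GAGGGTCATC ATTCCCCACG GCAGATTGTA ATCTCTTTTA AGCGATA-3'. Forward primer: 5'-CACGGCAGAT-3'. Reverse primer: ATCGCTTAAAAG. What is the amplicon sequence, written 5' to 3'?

Scanning the template, CACGGCAGAT occurs at positions 47–56; this primer anneals to the bottom strand there with its 3' end pointing downstream.
The reverse primer's reverse complement is CTTTTAAGCGAT, which matches the template at positions 65–76.
The product is the template from position 47 through 76 (30 bp).

5'-CACGGCAGATTGTAATCTCTTTTAAGCGAT-3'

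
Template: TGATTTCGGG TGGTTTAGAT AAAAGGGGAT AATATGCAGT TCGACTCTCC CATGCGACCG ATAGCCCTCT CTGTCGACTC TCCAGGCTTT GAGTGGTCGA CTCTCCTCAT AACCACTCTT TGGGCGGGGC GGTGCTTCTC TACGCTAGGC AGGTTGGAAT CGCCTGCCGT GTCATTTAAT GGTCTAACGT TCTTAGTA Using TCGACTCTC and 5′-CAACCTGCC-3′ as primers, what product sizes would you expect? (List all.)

116 bp, 83 bp, 60 bp

The forward primer TCGACTCTC matches the top strand at positions 41–49, 74–82, 97–105.
The reverse primer's reverse complement is GGCAGGTTG, matching at positions 148–156.
Each forward site pairs with the reverse site to give a product ending at position 156: sizes 116, 83, 60 bp.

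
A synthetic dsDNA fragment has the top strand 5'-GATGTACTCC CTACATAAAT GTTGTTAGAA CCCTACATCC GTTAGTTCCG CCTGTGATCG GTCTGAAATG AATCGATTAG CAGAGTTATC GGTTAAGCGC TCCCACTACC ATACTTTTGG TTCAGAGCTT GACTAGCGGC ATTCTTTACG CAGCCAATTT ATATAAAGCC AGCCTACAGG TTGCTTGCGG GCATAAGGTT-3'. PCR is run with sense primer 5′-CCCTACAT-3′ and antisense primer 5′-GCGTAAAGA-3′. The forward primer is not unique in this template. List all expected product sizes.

The forward primer CCCTACAT matches the top strand at positions 9–16, 31–38.
The reverse primer's reverse complement is TCTTTACGC, matching at positions 143–151.
Each forward site pairs with the reverse site to give a product ending at position 151: sizes 143, 121 bp.

143 bp, 121 bp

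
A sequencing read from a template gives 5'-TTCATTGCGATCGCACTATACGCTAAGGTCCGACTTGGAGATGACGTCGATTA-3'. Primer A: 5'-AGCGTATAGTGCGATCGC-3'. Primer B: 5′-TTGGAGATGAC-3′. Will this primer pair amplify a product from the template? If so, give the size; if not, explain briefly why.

No product — the primers' 3' ends point away from each other.

Primer A (AGCGTATAGTGCGATCGC) has reverse complement GCGATCGCACTATACGCT, which matches the top strand at positions 7–24; primer A anneals to the top strand there with its 3' end pointing upstream toward position 7.
Primer B (TTGGAGATGAC) matches the top strand directly at positions 35–45; it anneals to the bottom strand with its 3' end pointing downstream toward position 45.
The 3' ends diverge (primer A extends toward position 1, primer B toward position 53), so the primers never converge on a shared product.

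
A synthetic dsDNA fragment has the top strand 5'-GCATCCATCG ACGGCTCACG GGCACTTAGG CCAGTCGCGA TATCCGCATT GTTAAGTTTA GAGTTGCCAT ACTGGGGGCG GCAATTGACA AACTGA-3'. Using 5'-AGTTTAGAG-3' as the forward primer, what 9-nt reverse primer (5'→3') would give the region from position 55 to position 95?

The product's 3' end on the top strand is position 95.
The reverse primer anneals to the top strand over positions 87–95, i.e. to GACAAACTG.
Its sequence written 5'→3' is the reverse complement: CAGTTTGTC.

5'-CAGTTTGTC-3'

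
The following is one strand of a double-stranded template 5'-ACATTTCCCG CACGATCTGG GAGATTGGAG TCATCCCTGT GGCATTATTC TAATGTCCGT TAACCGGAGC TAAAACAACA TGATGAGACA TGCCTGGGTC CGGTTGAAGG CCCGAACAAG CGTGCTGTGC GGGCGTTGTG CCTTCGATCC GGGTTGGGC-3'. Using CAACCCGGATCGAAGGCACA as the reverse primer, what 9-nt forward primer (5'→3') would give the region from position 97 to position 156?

5'-GGTCCGGTT-3'

The reverse primer's reverse complement TGTGCCTTCGATCCGGGTTG matches the template at positions 137–156; the product starts at position 97.
The forward primer is identical to the top strand over positions 97–105: GGTCCGGTT.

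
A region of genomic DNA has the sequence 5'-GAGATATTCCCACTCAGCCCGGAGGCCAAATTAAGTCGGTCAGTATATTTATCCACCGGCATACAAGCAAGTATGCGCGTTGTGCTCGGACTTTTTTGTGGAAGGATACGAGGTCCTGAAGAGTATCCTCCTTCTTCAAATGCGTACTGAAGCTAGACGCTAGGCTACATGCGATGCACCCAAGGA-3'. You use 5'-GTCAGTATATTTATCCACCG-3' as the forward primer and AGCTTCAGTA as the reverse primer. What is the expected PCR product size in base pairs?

The forward primer matches the template at positions 39–58.
Taking the reverse complement of AGCTTCAGTA gives TACTGAAGCT, found at positions 145–154 on the template; the primer anneals here to the top strand with its 3' end pointing upstream.
Product length = (reverse-primer end) − (forward-primer start) + 1 = 154 − 39 + 1 = 116 bp.

116 bp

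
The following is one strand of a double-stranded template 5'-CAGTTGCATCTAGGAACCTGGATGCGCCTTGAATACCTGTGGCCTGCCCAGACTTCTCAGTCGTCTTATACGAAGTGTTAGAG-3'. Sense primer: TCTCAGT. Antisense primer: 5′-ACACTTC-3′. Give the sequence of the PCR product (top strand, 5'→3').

Scanning the template, TCTCAGT occurs at positions 55–61; this primer anneals to the bottom strand there with its 3' end pointing downstream.
The reverse primer's reverse complement is GAAGTGT, which matches the template at positions 72–78.
The product is the template from position 55 through 78 (24 bp).

5'-TCTCAGTCGTCTTATACGAAGTGT-3'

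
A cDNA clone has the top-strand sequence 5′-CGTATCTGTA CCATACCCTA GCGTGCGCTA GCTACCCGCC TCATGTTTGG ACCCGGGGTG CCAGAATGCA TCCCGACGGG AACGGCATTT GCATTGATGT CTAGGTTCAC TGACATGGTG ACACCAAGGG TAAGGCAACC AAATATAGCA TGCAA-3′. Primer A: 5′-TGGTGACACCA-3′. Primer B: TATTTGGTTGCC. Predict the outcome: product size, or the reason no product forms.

Yes — a 30 bp product.

Primer A (TGGTGACACCA) matches the top strand at positions 116–126; it acts as a forward primer.
Primer B's reverse complement is GGCAACCAAATA, matching the top strand at positions 134–145; it acts as a reverse primer.
The 3' ends face each other across positions 116–145, giving a 30 bp product.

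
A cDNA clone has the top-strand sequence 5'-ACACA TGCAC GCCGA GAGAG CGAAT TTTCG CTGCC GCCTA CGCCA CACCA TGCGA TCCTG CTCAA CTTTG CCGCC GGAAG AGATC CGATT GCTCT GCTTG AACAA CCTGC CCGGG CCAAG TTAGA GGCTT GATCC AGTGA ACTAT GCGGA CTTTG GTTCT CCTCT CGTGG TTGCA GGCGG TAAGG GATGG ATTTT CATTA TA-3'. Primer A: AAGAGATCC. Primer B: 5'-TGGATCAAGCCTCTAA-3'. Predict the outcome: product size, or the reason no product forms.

Yes — a 59 bp product.

Primer A (AAGAGATCC) matches the top strand at positions 78–86; it acts as a forward primer.
Primer B's reverse complement is TTAGAGGCTTGATCCA, matching the top strand at positions 121–136; it acts as a reverse primer.
The 3' ends face each other across positions 78–136, giving a 59 bp product.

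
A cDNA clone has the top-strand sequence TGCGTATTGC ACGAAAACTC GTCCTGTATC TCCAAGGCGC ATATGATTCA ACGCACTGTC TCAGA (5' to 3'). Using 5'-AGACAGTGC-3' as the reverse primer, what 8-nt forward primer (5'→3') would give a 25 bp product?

5'-GCGCATAT-3'

The reverse primer's reverse complement GCACTGTCT matches the template at positions 53–61, so the product ends at position 61.
A 25 bp product then starts at position 61 − 25 + 1 = 37.
The forward primer is identical to the top strand there: GCGCATAT.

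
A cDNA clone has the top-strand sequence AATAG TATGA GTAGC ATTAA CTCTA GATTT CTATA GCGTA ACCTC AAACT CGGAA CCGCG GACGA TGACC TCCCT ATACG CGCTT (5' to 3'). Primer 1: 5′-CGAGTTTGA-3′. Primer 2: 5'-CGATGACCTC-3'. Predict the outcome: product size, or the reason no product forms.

No product — the primers' 3' ends point away from each other.

Primer 1 (CGAGTTTGA) has reverse complement TCAAACTCG, which matches the top strand at positions 44–52; primer 1 anneals to the top strand there with its 3' end pointing upstream toward position 44.
Primer 2 (CGATGACCTC) matches the top strand directly at positions 63–72; it anneals to the bottom strand with its 3' end pointing downstream toward position 72.
The 3' ends diverge (primer 1 extends toward position 1, primer 2 toward position 85), so the primers never converge on a shared product.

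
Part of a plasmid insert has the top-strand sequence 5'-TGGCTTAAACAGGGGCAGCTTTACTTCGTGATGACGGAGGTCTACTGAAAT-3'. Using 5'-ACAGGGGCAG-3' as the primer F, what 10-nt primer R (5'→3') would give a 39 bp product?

5'-CAGTAGACCT-3'

The forward primer binds at positions 9–18, so a 39 bp product ends at position 9 + 39 − 1 = 47.
The reverse primer anneals to the top strand over positions 38–47, i.e. to AGGTCTACTG.
Its sequence written 5'→3' is the reverse complement: CAGTAGACCT.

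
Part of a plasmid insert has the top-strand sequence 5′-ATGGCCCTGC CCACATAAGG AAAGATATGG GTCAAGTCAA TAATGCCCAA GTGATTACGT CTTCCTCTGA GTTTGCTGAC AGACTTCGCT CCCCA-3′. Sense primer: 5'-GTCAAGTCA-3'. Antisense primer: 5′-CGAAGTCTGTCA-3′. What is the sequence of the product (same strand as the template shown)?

Scanning the template, GTCAAGTCA occurs at positions 31–39; this primer anneals to the bottom strand there with its 3' end pointing downstream.
Reverse complement of the reverse primer: TGACAGACTTCG. This occurs on the top strand at positions 77–88.
The product is the template from position 31 through 88 (58 bp).

5'-GTCAAGTCAATAATGCCCAAGTGATTACGTCTTCCTCTGAGTTTGCTGACAGACTTCG-3'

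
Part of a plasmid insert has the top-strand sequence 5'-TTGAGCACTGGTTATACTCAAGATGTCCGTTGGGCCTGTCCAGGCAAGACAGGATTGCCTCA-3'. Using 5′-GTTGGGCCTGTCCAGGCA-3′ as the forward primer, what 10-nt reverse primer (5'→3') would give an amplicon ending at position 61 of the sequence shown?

The forward primer binds at positions 29–46; the product's 3' end on the top strand is position 61.
The reverse primer anneals to the top strand over positions 52–61, i.e. to GGATTGCCTC.
Its sequence written 5'→3' is the reverse complement: GAGGCAATCC.

5'-GAGGCAATCC-3'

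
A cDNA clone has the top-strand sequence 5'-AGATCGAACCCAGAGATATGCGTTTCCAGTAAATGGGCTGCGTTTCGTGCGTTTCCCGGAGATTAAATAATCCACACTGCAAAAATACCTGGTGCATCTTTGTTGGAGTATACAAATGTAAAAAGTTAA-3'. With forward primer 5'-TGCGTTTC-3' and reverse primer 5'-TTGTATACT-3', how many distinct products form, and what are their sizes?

Three products: 97 bp, 77 bp, 68 bp

The forward primer TGCGTTTC matches the top strand at positions 19–26, 39–46, 48–55.
The reverse primer's reverse complement is AGTATACAA, matching at positions 107–115.
Each forward site pairs with the reverse site to give a product ending at position 115: sizes 97, 77, 68 bp.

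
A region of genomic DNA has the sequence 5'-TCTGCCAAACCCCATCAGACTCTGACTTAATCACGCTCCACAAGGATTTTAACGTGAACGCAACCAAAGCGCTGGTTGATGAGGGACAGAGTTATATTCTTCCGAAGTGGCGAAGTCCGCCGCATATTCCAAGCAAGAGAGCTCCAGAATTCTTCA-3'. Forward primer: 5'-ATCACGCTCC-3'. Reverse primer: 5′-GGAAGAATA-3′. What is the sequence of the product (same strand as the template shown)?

5'-ATCACGCTCCACAAGGATTTTAACGTGAACGCAACCAAAGCGCTGGTTGATGAGGGACAGAGTTATATTCTTCC-3'

Scanning the template, ATCACGCTCC occurs at positions 30–39; this primer anneals to the bottom strand there with its 3' end pointing downstream.
Reverse complement of the reverse primer: TATTCTTCC. This occurs on the top strand at positions 95–103.
The product is the template from position 30 through 103 (74 bp).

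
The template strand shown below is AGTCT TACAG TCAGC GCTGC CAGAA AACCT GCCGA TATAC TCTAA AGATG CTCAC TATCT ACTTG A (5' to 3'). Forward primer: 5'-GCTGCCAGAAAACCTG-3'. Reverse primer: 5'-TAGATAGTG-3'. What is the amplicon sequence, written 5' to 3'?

The forward primer matches the template at positions 16–31.
The reverse primer's reverse complement is CACTATCTA, which matches the template at positions 53–61.
The product is the template from position 16 through 61 (46 bp).

5'-GCTGCCAGAAAACCTGCCGATATACTCTAAAGATGCTCACTATCTA-3'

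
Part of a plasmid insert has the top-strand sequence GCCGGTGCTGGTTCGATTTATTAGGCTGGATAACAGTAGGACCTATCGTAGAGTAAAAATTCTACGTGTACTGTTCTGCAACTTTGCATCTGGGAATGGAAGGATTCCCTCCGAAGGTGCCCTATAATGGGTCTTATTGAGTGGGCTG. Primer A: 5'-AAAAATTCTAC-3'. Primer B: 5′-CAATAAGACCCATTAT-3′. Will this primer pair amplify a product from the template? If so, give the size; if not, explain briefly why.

Primer A (AAAAATTCTAC) matches the top strand at positions 55–65; it acts as a forward primer.
Primer B's reverse complement is ATAATGGGTCTTATTG, matching the top strand at positions 124–139; it acts as a reverse primer.
The 3' ends face each other across positions 55–139, giving an 85 bp product.

Yes — an 85 bp product.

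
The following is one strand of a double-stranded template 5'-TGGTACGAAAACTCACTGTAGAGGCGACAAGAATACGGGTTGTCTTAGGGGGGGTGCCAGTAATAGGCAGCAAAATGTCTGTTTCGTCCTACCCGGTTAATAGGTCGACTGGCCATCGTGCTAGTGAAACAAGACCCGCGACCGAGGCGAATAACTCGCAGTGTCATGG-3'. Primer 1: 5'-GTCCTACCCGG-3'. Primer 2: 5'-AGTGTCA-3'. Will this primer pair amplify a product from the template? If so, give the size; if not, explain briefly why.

No product — both primers anneal to the same strand and extend in the same direction.

Primer 1 (GTCCTACCCGG) matches the top strand at positions 86–96 (3' end points downstream).
Primer 2 (AGTGTCA) also matches the top strand directly, at positions 160–166 — its reverse complement TGACACT is not present.
Both primers anneal to the bottom strand with 3' ends pointing the same way, so neither can prime synthesis back toward the other.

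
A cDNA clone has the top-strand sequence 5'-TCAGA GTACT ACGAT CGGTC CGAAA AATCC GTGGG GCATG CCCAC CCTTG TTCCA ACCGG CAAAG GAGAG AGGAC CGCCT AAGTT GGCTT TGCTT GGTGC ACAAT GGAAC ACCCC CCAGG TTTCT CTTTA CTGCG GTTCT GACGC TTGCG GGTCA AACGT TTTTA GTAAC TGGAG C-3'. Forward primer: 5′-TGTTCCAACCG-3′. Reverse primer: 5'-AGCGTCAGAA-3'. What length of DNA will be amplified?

98 bp

Scanning the template, TGTTCCAACCG occurs at positions 49–59; this primer anneals to the bottom strand there with its 3' end pointing downstream.
The reverse primer's reverse complement is TTCTGACGCT, which matches the template at positions 137–146.
Amplicon spans positions 49–146: 98 bp.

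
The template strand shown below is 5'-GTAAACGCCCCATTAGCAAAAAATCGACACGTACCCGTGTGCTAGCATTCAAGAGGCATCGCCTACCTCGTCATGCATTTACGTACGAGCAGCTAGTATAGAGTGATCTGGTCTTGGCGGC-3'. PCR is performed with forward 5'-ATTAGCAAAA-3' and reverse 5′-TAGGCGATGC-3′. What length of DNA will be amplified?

54 bp

Forward primer ATTAGCAAAA is found on the top strand at positions 12–21.
Reverse complement of the reverse primer: GCATCGCCTA. This occurs on the top strand at positions 56–65.
Product length = (reverse-primer end) − (forward-primer start) + 1 = 65 − 12 + 1 = 54 bp.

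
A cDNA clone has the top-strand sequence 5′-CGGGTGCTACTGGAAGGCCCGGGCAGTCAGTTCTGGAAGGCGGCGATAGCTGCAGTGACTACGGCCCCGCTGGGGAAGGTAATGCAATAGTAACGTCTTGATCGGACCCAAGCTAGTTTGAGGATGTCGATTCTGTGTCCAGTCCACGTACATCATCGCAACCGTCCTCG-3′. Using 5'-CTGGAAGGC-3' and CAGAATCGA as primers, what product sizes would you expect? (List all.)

The forward primer CTGGAAGGC matches the top strand at positions 10–18, 33–41.
The reverse primer's reverse complement is TCGATTCTG, matching at positions 127–135.
Each forward site pairs with the reverse site to give a product ending at position 135: sizes 126, 103 bp.

126 bp, 103 bp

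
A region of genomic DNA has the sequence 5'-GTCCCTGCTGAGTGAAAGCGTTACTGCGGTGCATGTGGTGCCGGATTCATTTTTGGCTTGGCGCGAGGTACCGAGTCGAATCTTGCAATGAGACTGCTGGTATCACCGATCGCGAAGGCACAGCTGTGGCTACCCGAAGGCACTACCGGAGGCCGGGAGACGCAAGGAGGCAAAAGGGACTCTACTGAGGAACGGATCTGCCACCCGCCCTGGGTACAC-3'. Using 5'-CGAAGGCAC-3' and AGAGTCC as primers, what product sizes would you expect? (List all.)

The forward primer CGAAGGCAC matches the top strand at positions 113–121, 135–143.
The reverse primer's reverse complement is GGACTCT, matching at positions 177–183.
Each forward site pairs with the reverse site to give a product ending at position 183: sizes 71, 49 bp.

71 bp, 49 bp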